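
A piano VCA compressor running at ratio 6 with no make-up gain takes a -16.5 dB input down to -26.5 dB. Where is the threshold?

Gain reduction = -16.5 − (-26.5) = 10 dB; output overshoot = GR / (R − 1) = 10 / 5 = 2 dB.
Threshold = output − output overshoot = -26.5 − 2 = -28.5 dB.

-28.5 dB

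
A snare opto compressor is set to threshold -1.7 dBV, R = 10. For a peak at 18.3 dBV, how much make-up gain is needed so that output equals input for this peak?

The peak compresses to -1.7 + 20/10 = 0.3 dBV.
To reach 18.3 dBV requires 18.3 − 0.3 = 18 dB of make-up.

18 dB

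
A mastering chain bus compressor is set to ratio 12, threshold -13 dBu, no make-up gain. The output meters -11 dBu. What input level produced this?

Post-compression overshoot = -11 − (-13) = 2 dB.
Input overshoot = R × output overshoot = 24 dB → input = -13 + 24 = 11 dBu.

11 dBu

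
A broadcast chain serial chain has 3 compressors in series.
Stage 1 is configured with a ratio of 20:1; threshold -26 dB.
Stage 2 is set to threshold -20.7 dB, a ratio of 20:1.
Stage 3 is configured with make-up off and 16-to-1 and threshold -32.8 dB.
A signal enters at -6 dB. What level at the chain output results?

Stage 1: overshoot 20 dB → 20/20 = 1 dB → -25 dB.
Stage 2: -25 dB is at or below the -20.7 dB threshold — no compression; output -25 dB.
Stage 3: 7.8 dB above -32.8 dB, reduced 16:1 to 0.4875 dB above → -32.3125 dB.

-32.3125 dB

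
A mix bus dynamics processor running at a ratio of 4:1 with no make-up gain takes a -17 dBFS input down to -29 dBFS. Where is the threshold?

Let T be the threshold. Output overshoot = (input overshoot)/R, so -29 − T = (-17 − T)/4.
4·(-29 − T) = -17 − T → 3·T = -116 − (-17) = -99.
T = -99/3 = -33 dBFS.

-33 dBFS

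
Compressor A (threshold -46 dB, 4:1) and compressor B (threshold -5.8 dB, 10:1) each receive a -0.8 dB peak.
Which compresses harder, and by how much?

A, by 29.4 dB

A: overshoot 45.2 dB → output overshoot 11.3 dB → GR 33.9 dB.
B: overshoot 5 dB → output overshoot 0.5 dB → GR 4.5 dB.
A reduces 29.4 dB more.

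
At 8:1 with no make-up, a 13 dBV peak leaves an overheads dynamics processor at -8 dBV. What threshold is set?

Input is 24 dB above T (since output overshoot × R = input overshoot: (-8 − T)·8 = 13 − T gives T = -11 dBV).
Check: -11 + (13 − (-11))/8 = -11 + 3 = -8 dBV. ✓

-11 dBV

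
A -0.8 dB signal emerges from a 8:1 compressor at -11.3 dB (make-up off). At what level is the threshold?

Let T be the threshold. Output overshoot = (input overshoot)/R, so -11.3 − T = (-0.8 − T)/8.
8·(-11.3 − T) = -0.8 − T → 7·T = -90.4 − (-0.8) = -89.6.
T = -89.6/7 = -12.8 dB.

-12.8 dB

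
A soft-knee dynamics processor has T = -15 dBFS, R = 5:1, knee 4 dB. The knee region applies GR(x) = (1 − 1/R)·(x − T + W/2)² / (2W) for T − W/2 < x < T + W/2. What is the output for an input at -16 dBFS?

x − T + W/2 = -16 − (-15) + 2 = 1.
GR = (1 − 1/5) × 1² / 8 = 0.8 × 1 / 8 = 0.1 dB.
Output = -16 − 0.1 = -16.1 dBFS.

-16.1 dBFS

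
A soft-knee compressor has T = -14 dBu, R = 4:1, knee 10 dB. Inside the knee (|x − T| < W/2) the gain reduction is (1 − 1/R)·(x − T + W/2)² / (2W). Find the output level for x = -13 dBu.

-14.35 dBu

x − T + W/2 = -13 − (-14) + 5 = 6.
GR = (1 − 1/4) × 6² / 20 = 0.75 × 36 / 20 = 1.35 dB.
Output = -13 − 1.35 = -14.35 dBu.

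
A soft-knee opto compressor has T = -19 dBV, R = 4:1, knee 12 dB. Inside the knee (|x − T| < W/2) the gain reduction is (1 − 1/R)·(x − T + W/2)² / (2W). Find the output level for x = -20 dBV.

x − T + W/2 = -20 − (-19) + 6 = 5.
GR = (1 − 1/4) × 5² / 24 = 0.75 × 25 / 24 = 0.78125 dB.
Output = -20 − 0.78125 = -20.78125 dBV.

-20.78125 dBV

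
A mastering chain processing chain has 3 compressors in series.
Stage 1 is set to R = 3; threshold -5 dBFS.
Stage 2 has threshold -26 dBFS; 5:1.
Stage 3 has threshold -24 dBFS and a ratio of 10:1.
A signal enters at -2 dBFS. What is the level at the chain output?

Stage 1: 3 dB above -5 dBFS, reduced 3:1 to 1 dB above → -4 dBFS.
Stage 2: 22 dB above -26 dBFS, reduced 5:1 to 4.4 dB above → -21.6 dBFS.
Stage 3: overshoot 2.4 dB → 2.4/10 = 0.24 dB → -23.76 dBFS.

-23.76 dBFS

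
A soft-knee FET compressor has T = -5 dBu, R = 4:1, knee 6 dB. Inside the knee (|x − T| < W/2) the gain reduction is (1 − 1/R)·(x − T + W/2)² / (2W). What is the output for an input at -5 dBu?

x − T + W/2 = -5 − (-5) + 3 = 3.
GR = (1 − 1/4) × 3² / 12 = 0.75 × 9 / 12 = 0.5625 dB.
Output = -5 − 0.5625 = -5.5625 dBu.

-5.5625 dBu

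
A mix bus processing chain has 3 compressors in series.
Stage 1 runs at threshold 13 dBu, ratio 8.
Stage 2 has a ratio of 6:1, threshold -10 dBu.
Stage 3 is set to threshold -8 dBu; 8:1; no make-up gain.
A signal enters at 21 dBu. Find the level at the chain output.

Stage 1: overshoot 8 dB → 8/8 = 1 dB → 14 dBu.
Stage 2: 24 dB above -10 dBu, reduced 6:1 to 4 dB above → -6 dBu.
Stage 3: overshoot 2 dB → 2/8 = 0.25 dB → -7.75 dBu.

-7.75 dBu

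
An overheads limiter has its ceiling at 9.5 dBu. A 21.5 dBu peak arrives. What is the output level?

The limiter clamps the peak to its 9.5 dBu ceiling.

9.5 dBu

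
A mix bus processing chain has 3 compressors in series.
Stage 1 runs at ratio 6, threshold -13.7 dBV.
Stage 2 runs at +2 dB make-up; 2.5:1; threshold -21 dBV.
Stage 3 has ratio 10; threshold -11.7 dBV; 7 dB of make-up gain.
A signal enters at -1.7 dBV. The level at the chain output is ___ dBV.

-8.28 dBV

Stage 1: -1.7 dBV is 12 dB over -13.7 dBV; at 6:1 that becomes 2 dB over, giving -11.7 dBV.
Stage 2: 9.3 dB above -21 dBV, reduced 2.5:1 to 3.72 dB above → -17.28 dBV; +2 dB make-up → -15.28 dBV.
Stage 3: -15.28 dBV ≤ -11.7 dBV, so stage 3 doesn't engage; make-up brings it to -8.28 dBV.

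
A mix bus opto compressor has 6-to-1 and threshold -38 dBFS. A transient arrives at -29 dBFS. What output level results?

The input is 9 dB above the -38 dBFS threshold.
At 6:1 the overshoot is divided by 6, leaving 1.5 dB above threshold.
So the level is -38 + 1.5 = -36.5 dBFS.

-36.5 dBFS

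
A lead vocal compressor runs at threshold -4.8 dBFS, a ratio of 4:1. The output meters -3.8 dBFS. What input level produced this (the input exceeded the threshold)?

-0.8 dBFS

That's 1 dB above the -4.8 dBFS threshold.
Input overshoot = R × output overshoot = 4 dB → input = -4.8 + 4 = -0.8 dBFS.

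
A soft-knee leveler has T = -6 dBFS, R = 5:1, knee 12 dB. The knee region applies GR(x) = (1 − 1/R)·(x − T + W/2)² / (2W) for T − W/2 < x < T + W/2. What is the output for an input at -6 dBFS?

-7.2 dBFS

x − T + W/2 = -6 − (-6) + 6 = 6.
GR = (1 − 1/5) × 6² / 24 = 0.8 × 36 / 24 = 1.2 dB.
Output = -6 − 1.2 = -7.2 dBFS.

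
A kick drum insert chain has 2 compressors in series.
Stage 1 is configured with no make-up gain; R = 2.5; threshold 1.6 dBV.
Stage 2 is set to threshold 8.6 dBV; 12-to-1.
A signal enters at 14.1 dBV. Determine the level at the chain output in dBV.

Stage 1: 12.5 dB above 1.6 dBV, reduced 2.5:1 to 5 dB above → 6.6 dBV.
Stage 2: below threshold (6.6 ≤ 8.6); passes unchanged; output 6.6 dBV.

6.6 dBV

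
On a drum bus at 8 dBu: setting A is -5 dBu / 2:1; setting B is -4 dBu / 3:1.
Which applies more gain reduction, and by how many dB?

B, by 1.5 dB

A: overshoot 13 dB → output overshoot 6.5 dB → GR 6.5 dB.
B: overshoot 12 dB → output overshoot 4 dB → GR 8 dB.
Difference: 1.5 dB in favour of B.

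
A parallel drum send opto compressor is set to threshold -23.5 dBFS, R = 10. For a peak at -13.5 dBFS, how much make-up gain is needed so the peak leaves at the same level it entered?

9 dB

Without make-up, output = threshold + overshoot/10 = -23.5 + 1 = -22.5 dBFS.
Gap to target: 9 dB.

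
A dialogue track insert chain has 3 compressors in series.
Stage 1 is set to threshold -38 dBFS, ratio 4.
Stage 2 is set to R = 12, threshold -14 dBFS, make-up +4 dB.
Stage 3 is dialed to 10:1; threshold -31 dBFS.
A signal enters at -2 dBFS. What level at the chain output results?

-30.4 dBFS

Stage 1: -2 dBFS is 36 dB over -38 dBFS; at 4:1 that becomes 9 dB over, giving -29 dBFS.
Stage 2: -29 dBFS ≤ -14 dBFS, so stage 2 doesn't engage; make-up brings it to -25 dBFS.
Stage 3: -25 dBFS is 6 dB over -31 dBFS; at 10:1 that becomes 0.6 dB over, giving -30.4 dBFS.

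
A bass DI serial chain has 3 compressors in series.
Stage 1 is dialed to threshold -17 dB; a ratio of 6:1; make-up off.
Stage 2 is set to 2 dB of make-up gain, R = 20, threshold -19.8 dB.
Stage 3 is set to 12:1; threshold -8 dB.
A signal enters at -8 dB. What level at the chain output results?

Stage 1: 9 dB above -17 dB, reduced 6:1 to 1.5 dB above → -15.5 dB.
Stage 2: -15.5 dB is 4.3 dB over -19.8 dB; at 20:1 that becomes 0.215 dB over, giving -19.585 dB; +2 dB make-up → -17.585 dB.
Stage 3: -17.585 dB ≤ -8 dB, so stage 3 doesn't engage; output -17.585 dB.

-17.585 dB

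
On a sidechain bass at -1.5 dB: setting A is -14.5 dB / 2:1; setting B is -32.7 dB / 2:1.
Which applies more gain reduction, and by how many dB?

B, by 9.1 dB

A: 13 dB over, compressed to 6.5 dB over, so 6.5 dB of GR.
B: 31.2 dB over, compressed to 15.6 dB over, so 15.6 dB of GR.
B applies 9.1 dB more gain reduction.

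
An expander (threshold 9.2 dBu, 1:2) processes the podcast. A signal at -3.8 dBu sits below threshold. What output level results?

Undershoot = 9.2 − (-3.8) = 13 dB.
At 1:2, that expands to 26 dB under threshold.
Output = 9.2 − 26 = -16.8 dBu.

-16.8 dBu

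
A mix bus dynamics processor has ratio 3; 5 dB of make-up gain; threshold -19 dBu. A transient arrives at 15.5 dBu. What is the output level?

Overshoot: 15.5 − (-19) = 34.5 dB.
The 34.5 dB excess becomes 11.5 dB after 3:1 reduction.
So the level is -19 + 11.5 = -7.5 dBu; make-up adds 5 dB, giving -2.5 dBu.

-2.5 dBu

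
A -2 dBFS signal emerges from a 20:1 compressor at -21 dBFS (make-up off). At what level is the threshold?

Let T be the threshold. Output overshoot = (input overshoot)/R, so -21 − T = (-2 − T)/20.
20·(-21 − T) = -2 − T → 19·T = -420 − (-2) = -418.
T = -418/19 = -22 dBFS.

-22 dBFS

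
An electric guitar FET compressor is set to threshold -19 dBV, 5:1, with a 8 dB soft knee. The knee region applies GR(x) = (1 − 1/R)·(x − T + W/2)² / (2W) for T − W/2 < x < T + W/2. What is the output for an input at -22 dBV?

-22.05 dBV

x − T + W/2 = -22 − (-19) + 4 = 1.
GR = (1 − 1/5) × 1² / 16 = 0.8 × 1 / 16 = 0.05 dB.
Output = -22 − 0.05 = -22.05 dBV.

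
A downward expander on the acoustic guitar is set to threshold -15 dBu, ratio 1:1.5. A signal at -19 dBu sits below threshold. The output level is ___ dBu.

-21 dBu

Below threshold, a 1:1.5 expander applies gain = (1.5−1)×(T − x) of attenuation.
(1.5−1) × 4 = 2 dB, so output = -19 − 2 = -21 dBu.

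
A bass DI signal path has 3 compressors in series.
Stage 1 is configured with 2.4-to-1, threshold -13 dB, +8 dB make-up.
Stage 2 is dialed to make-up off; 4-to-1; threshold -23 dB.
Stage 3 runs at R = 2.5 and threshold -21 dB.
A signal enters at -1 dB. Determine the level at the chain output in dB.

-19.5 dB

Stage 1: -1 dB is 12 dB over -13 dB; at 2.4:1 that becomes 5 dB over, giving -8 dB; +8 dB make-up → 0 dB.
Stage 2: overshoot 23 dB → 23/4 = 5.75 dB → -17.25 dB.
Stage 3: -17.25 dB is 3.75 dB over -21 dB; at 2.5:1 that becomes 1.5 dB over, giving -19.5 dB.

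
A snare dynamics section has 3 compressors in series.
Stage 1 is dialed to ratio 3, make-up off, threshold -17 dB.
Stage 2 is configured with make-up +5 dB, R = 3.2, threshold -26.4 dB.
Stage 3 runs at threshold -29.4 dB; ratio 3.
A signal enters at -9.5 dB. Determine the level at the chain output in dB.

-25.49375 dB

Stage 1: 7.5 dB above -17 dB, reduced 3:1 to 2.5 dB above → -14.5 dB.
Stage 2: 11.9 dB above -26.4 dB, reduced 3.2:1 to 3.71875 dB above → -22.68125 dB; +5 dB make-up → -17.68125 dB.
Stage 3: -17.68125 dB is 11.71875 dB over -29.4 dB; at 3:1 that becomes 3.90625 dB over, giving -25.49375 dB.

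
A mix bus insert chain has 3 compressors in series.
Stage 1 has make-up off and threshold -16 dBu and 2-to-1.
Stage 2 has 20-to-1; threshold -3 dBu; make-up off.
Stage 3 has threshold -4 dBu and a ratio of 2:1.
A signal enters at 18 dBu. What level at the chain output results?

-3.4 dBu

Stage 1: overshoot 34 dB → 34/2 = 17 dB → 1 dBu.
Stage 2: overshoot 4 dB → 4/20 = 0.2 dB → -2.8 dBu.
Stage 3: 1.2 dB above -4 dBu, reduced 2:1 to 0.6 dB above → -3.4 dBu.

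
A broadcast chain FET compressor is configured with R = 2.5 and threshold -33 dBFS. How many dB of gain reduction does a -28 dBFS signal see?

3 dB

Overshoot = -28 − (-33) = 5 dB.
A 2.5:1 ratio leaves 2 dB of that excess.
GR = overshoot in − overshoot out = 5 − 2 = 3 dB.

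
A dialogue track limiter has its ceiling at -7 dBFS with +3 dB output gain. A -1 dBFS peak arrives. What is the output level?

At ∞:1, everything above -7 dBFS is held at the ceiling.
Output gain then adds 3 dB: -7 + 3 = -4 dBFS.

-4 dBFS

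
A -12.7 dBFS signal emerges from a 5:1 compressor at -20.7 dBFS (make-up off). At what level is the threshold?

Input is 10 dB above T (since output overshoot × R = input overshoot: (-20.7 − T)·5 = -12.7 − T gives T = -22.7 dBFS).
Check: -22.7 + (-12.7 − (-22.7))/5 = -22.7 + 2 = -20.7 dBFS. ✓

-22.7 dBFS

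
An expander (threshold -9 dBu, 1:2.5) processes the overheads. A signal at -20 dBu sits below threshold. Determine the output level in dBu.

-36.5 dBu

Below threshold, a 1:2.5 expander applies gain = (2.5−1)×(T − x) of attenuation.
(2.5−1) × 11 = 16.5 dB, so output = -20 − 16.5 = -36.5 dBu.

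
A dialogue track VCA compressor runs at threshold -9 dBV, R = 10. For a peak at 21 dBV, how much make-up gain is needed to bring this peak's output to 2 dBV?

8 dB

The peak compresses to -9 + 30/10 = -6 dBV.
To reach 2 dBV requires 2 − (-6) = 8 dB of make-up.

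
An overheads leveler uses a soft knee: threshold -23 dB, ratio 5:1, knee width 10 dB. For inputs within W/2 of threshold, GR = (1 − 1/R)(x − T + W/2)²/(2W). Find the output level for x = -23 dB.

x − T + W/2 = -23 − (-23) + 5 = 5.
GR = (1 − 1/5) × 5² / 20 = 0.8 × 25 / 20 = 1 dB.
Output = -23 − 1 = -24 dB.

-24 dB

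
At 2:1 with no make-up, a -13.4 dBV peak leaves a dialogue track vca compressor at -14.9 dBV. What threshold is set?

Let T be the threshold. Output overshoot = (input overshoot)/R, so -14.9 − T = (-13.4 − T)/2.
2·(-14.9 − T) = -13.4 − T → 1·T = -29.8 − (-13.4) = -16.4.
T = -16.4/1 = -16.4 dBV.

-16.4 dBV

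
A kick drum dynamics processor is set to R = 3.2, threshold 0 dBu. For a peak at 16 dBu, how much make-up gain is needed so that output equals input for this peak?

The peak compresses to 0 + 16/3.2 = 5 dBu.
To reach 16 dBu requires 16 − 5 = 11 dB of make-up.

11 dB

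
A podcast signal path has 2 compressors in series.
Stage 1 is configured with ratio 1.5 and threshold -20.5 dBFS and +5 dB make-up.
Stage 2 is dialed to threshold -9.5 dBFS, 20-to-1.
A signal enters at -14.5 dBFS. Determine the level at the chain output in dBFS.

Stage 1: -14.5 dBFS is 6 dB over -20.5 dBFS; at 1.5:1 that becomes 4 dB over, giving -16.5 dBFS; +5 dB make-up → -11.5 dBFS.
Stage 2: -11.5 dBFS ≤ -9.5 dBFS, so stage 2 doesn't engage; output -11.5 dBFS.

-11.5 dBFS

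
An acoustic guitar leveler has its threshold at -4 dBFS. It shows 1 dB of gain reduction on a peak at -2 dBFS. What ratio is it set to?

Input overshoot = -2 − (-4) = 2 dB.
Output overshoot = 2 − 1 = 1 dB.
Ratio = input overshoot / output overshoot = 2 / 1 = 2.

2:1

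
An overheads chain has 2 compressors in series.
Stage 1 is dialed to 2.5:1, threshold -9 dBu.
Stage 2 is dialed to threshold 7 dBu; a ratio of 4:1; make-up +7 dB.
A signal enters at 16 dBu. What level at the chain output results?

8 dBu

Stage 1: 25 dB above -9 dBu, reduced 2.5:1 to 10 dB above → 1 dBu.
Stage 2: 1 dBu ≤ 7 dBu, so stage 2 doesn't engage; make-up brings it to 8 dBu.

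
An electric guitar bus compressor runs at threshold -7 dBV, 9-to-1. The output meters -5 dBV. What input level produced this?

11 dBV

That's 2 dB above the -7 dBV threshold.
Undo the ratio: input overshoot = 2 × 9 = 18 dB, giving input = 11 dBV.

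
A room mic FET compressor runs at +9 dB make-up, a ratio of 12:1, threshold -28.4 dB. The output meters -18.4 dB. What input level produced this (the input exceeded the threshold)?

-16.4 dB

Before make-up, the level was -18.4 − 9 = -27.4 dB.
Post-compression overshoot = -27.4 − (-28.4) = 1 dB.
Input overshoot = R × output overshoot = 12 dB → input = -28.4 + 12 = -16.4 dB.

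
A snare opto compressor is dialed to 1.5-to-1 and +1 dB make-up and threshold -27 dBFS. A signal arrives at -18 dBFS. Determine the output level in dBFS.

-18 dBFS sits 9 dB over threshold.
At 1.5:1 the overshoot is divided by 1.5, leaving 6 dB above threshold.
That puts the output at -21 dBFS; make-up adds 1 dB, giving -20 dBFS.

-20 dBFS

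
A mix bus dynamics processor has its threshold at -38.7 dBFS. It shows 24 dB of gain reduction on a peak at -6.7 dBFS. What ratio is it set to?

Input overshoot = -6.7 − (-38.7) = 32 dB.
Output overshoot = 32 − 24 = 8 dB.
Ratio = input overshoot / output overshoot = 32 / 8 = 4.

4:1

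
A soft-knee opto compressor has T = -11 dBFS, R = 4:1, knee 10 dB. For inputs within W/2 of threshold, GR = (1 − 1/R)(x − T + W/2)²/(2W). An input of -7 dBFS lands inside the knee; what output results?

x − T + W/2 = -7 − (-11) + 5 = 9.
GR = (1 − 1/4) × 9² / 20 = 0.75 × 81 / 20 = 3.0375 dB.
Output = -7 − 3.0375 = -10.0375 dBFS.

-10.0375 dBFS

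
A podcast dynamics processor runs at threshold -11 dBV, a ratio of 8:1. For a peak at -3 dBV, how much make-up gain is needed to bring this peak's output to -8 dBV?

2 dB

Overshoot 8 dB → 8/8 = 1 dB after compression, so the compressed level is -11 + 1 = -10 dBV.
Make-up = target − compressed = -8 − (-10) = 2 dB.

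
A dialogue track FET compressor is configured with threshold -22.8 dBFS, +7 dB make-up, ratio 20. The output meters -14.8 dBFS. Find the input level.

-2.8 dBFS

Stripping the +7 dB make-up gives -21.8 dBFS at the gain stage.
Post-compression overshoot = -21.8 − (-22.8) = 1 dB.
Before 20:1 compression the overshoot was 1 × 20 = 20 dB, so input = -22.8 + 20 = -2.8 dBFS.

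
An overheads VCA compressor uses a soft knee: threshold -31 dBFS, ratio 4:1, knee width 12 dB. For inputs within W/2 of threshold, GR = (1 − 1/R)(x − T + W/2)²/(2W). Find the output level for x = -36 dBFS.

x − T + W/2 = -36 − (-31) + 6 = 1.
GR = (1 − 1/4) × 1² / 24 = 0.75 × 1 / 24 = 0.03125 dB.
Output = -36 − 0.03125 = -36.03125 dBFS.

-36.03125 dBFS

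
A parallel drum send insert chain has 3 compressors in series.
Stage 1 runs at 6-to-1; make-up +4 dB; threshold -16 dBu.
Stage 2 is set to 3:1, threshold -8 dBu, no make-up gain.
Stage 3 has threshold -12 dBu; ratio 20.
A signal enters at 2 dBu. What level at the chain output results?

Stage 1: overshoot 18 dB → 18/6 = 3 dB → -13 dBu; +4 dB make-up → -9 dBu.
Stage 2: -9 dBu is at or below the -8 dBu threshold — no compression; output -9 dBu.
Stage 3: overshoot 3 dB → 3/20 = 0.15 dB → -11.85 dBu.

-11.85 dBu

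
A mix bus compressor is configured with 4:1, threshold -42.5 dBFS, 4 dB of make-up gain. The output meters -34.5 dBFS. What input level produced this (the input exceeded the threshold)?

-26.5 dBFS

Before make-up, the level was -34.5 − 4 = -38.5 dBFS.
The compressed level sits -38.5 − (-42.5) = 4 dB over threshold.
Before 4:1 compression the overshoot was 4 × 4 = 16 dB, so input = -42.5 + 16 = -26.5 dBFS.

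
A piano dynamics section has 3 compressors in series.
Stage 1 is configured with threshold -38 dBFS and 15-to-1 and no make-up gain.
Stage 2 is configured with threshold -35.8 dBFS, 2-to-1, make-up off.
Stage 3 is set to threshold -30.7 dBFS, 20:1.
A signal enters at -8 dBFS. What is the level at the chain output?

Stage 1: -8 dBFS is 30 dB over -38 dBFS; at 15:1 that becomes 2 dB over, giving -36 dBFS.
Stage 2: -36 dBFS is at or below the -35.8 dBFS threshold — no compression; output -36 dBFS.
Stage 3: -36 dBFS is at or below the -30.7 dBFS threshold — no compression; output -36 dBFS.

-36 dBFS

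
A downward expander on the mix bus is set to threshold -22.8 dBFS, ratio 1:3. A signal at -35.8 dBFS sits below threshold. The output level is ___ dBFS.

-61.8 dBFS

Undershoot = (-22.8) − (-35.8) = 13 dB.
At 1:3, that expands to 39 dB under threshold.
Output = -22.8 − 39 = -61.8 dBFS.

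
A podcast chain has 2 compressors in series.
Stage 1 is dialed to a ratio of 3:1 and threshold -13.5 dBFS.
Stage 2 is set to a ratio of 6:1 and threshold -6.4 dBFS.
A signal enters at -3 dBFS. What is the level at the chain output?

-10 dBFS

Stage 1: -3 dBFS is 10.5 dB over -13.5 dBFS; at 3:1 that becomes 3.5 dB over, giving -10 dBFS.
Stage 2: -10 dBFS is at or below the -6.4 dBFS threshold — no compression; output -10 dBFS.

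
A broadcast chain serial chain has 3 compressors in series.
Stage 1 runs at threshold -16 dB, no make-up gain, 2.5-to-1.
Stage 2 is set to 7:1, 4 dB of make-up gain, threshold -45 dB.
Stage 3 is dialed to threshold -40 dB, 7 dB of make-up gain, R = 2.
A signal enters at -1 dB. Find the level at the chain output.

Stage 1: 15 dB above -16 dB, reduced 2.5:1 to 6 dB above → -10 dB.
Stage 2: 35 dB above -45 dB, reduced 7:1 to 5 dB above → -40 dB; +4 dB make-up → -36 dB.
Stage 3: 4 dB above -40 dB, reduced 2:1 to 2 dB above → -38 dB; +7 dB make-up → -31 dB.

-31 dB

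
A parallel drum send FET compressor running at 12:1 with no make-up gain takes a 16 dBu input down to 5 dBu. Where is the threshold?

4 dBu

Input is 12 dB above T (since output overshoot × R = input overshoot: (5 − T)·12 = 16 − T gives T = 4 dBu).
Check: 4 + (16 − 4)/12 = 4 + 1 = 5 dBu. ✓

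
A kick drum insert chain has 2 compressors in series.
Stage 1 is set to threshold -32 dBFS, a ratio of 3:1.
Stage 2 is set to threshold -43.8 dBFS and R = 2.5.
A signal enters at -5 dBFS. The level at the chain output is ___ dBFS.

-35.48 dBFS

Stage 1: 27 dB above -32 dBFS, reduced 3:1 to 9 dB above → -23 dBFS.
Stage 2: overshoot 20.8 dB → 20.8/2.5 = 8.32 dB → -35.48 dBFS.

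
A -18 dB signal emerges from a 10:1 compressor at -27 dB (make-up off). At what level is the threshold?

Input is 10 dB above T (since output overshoot × R = input overshoot: (-27 − T)·10 = -18 − T gives T = -28 dB).
Check: -28 + (-18 − (-28))/10 = -28 + 1 = -27 dB. ✓

-28 dB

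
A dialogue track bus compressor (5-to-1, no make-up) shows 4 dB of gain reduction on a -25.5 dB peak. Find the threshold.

Let T be the threshold. Output overshoot = (input overshoot)/R, so -29.5 − T = (-25.5 − T)/5.
5·(-29.5 − T) = -25.5 − T → 4·T = -147.5 − (-25.5) = -122.
T = -122/4 = -30.5 dB.

-30.5 dB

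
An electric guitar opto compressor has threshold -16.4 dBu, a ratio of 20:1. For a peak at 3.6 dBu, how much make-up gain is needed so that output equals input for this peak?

Without make-up, output = threshold + overshoot/20 = -16.4 + 1 = -15.4 dBu.
Gap to target: 19 dB.

19 dB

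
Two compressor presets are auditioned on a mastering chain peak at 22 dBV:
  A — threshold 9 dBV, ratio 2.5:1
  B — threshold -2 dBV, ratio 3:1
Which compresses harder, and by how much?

A: 13 dB over, compressed to 5.2 dB over, so 7.8 dB of GR.
B: 24 dB over, compressed to 8 dB over, so 16 dB of GR.
B reduces 8.2 dB more.

B, by 8.2 dB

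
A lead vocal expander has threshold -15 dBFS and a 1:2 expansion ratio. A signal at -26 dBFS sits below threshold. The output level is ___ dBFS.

-37 dBFS

The input is 11 dB below the -15 dBFS threshold.
A 1:2 expander multiplies undershoot by 2: 11 × 2 = 22 dB below threshold.
Output = -15 − 22 = -37 dBFS.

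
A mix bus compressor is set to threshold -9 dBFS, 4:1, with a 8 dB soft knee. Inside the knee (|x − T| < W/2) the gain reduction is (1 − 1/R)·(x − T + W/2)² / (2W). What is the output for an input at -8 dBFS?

-9.171875 dBFS

x − T + W/2 = -8 − (-9) + 4 = 5.
GR = (1 − 1/4) × 5² / 16 = 0.75 × 25 / 16 = 1.171875 dB.
Output = -8 − 1.171875 = -9.171875 dBFS.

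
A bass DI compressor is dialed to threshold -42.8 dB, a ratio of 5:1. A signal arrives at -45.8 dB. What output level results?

-45.8 dB is 3 dB below the -42.8 dB threshold, so no gain reduction is applied.
Output = input = -45.8 dB.

-45.8 dB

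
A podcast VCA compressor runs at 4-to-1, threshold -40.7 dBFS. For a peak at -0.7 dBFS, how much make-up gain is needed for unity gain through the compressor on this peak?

30 dB

The peak compresses to -40.7 + 40/4 = -30.7 dBFS.
To reach -0.7 dBFS requires -0.7 − (-30.7) = 30 dB of make-up.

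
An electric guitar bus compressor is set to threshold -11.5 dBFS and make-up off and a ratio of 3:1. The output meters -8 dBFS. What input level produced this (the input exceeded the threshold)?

-1 dBFS

The compressed level sits -8 − (-11.5) = 3.5 dB over threshold.
Before 3:1 compression the overshoot was 3.5 × 3 = 10.5 dB, so input = -11.5 + 10.5 = -1 dBFS.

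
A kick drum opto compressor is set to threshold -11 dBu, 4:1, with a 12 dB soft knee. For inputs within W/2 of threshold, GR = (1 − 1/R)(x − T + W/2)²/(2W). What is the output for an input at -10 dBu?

-11.53125 dBu

x − T + W/2 = -10 − (-11) + 6 = 7.
GR = (1 − 1/4) × 7² / 24 = 0.75 × 49 / 24 = 1.53125 dB.
Output = -10 − 1.53125 = -11.53125 dBu.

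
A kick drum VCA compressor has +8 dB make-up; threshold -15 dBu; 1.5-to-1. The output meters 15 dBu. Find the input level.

18 dBu

Before make-up, the level was 15 − 8 = 7 dBu.
The compressed level sits 7 − (-15) = 22 dB over threshold.
Before 1.5:1 compression the overshoot was 22 × 1.5 = 33 dB, so input = -15 + 33 = 18 dBu.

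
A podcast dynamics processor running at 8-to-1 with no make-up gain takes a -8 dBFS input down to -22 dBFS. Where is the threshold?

Let T be the threshold. Output overshoot = (input overshoot)/R, so -22 − T = (-8 − T)/8.
8·(-22 − T) = -8 − T → 7·T = -176 − (-8) = -168.
T = -168/7 = -24 dBFS.

-24 dBFS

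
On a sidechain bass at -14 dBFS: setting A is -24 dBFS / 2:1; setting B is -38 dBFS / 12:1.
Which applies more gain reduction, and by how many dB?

B, by 17 dB

A: overshoot 10 dB → output overshoot 5 dB → GR 5 dB.
B: overshoot 24 dB → output overshoot 2 dB → GR 22 dB.
Difference: 17 dB in favour of B.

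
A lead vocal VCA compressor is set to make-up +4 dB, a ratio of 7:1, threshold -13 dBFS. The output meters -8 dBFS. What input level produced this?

-6 dBFS

Before make-up, the level was -8 − 4 = -12 dBFS.
The compressed level sits -12 − (-13) = 1 dB over threshold.
Before 7:1 compression the overshoot was 1 × 7 = 7 dB, so input = -13 + 7 = -6 dBFS.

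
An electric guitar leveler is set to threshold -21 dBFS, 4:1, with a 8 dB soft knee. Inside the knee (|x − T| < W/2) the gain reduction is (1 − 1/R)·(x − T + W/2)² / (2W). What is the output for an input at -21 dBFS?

x − T + W/2 = -21 − (-21) + 4 = 4.
GR = (1 − 1/4) × 4² / 16 = 0.75 × 16 / 16 = 0.75 dB.
Output = -21 − 0.75 = -21.75 dBFS.

-21.75 dBFS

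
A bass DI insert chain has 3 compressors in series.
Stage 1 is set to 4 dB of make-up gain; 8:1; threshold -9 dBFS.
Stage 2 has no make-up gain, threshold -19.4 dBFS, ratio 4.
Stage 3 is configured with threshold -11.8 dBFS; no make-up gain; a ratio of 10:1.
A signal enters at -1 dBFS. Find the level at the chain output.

-15.55 dBFS

Stage 1: 8 dB above -9 dBFS, reduced 8:1 to 1 dB above → -8 dBFS; +4 dB make-up → -4 dBFS.
Stage 2: 15.4 dB above -19.4 dBFS, reduced 4:1 to 3.85 dB above → -15.55 dBFS.
Stage 3: -15.55 dBFS ≤ -11.8 dBFS, so stage 3 doesn't engage; output -15.55 dBFS.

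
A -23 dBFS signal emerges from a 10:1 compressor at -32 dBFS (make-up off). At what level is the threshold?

-33 dBFS

Input is 10 dB above T (since output overshoot × R = input overshoot: (-32 − T)·10 = -23 − T gives T = -33 dBFS).
Check: -33 + (-23 − (-33))/10 = -33 + 1 = -32 dBFS. ✓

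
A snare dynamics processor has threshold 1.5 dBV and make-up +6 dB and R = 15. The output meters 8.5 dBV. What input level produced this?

16.5 dBV

Stripping the +6 dB make-up gives 2.5 dBV at the gain stage.
Post-compression overshoot = 2.5 − 1.5 = 1 dB.
Before 15:1 compression the overshoot was 1 × 15 = 15 dB, so input = 1.5 + 15 = 16.5 dBV.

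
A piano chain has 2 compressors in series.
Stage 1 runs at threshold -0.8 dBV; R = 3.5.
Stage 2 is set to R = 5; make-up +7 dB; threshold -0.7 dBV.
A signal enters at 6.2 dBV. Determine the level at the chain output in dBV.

6.68 dBV

Stage 1: 6.2 dBV is 7 dB over -0.8 dBV; at 3.5:1 that becomes 2 dB over, giving 1.2 dBV.
Stage 2: overshoot 1.9 dB → 1.9/5 = 0.38 dB → -0.32 dBV; +7 dB make-up → 6.68 dBV.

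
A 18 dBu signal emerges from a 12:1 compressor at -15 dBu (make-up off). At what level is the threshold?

Input is 36 dB above T (since output overshoot × R = input overshoot: (-15 − T)·12 = 18 − T gives T = -18 dBu).
Check: -18 + (18 − (-18))/12 = -18 + 3 = -15 dBu. ✓

-18 dBu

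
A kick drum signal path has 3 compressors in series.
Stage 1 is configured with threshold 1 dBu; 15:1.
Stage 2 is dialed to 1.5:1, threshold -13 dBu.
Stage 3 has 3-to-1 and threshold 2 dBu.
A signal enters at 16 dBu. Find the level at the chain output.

Stage 1: 16 dBu is 15 dB over 1 dBu; at 15:1 that becomes 1 dB over, giving 2 dBu.
Stage 2: 15 dB above -13 dBu, reduced 1.5:1 to 10 dB above → -3 dBu.
Stage 3: below threshold (-3 ≤ 2); passes unchanged; output -3 dBu.

-3 dBu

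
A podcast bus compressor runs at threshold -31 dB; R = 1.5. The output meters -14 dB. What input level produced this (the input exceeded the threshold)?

-5.5 dB

That's 17 dB above the -31 dB threshold.
Input overshoot = R × output overshoot = 25.5 dB → input = -31 + 25.5 = -5.5 dB.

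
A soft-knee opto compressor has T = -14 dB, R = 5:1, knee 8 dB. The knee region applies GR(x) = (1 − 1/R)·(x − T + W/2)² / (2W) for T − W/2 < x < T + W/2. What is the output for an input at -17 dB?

-17.05 dB

x − T + W/2 = -17 − (-14) + 4 = 1.
GR = (1 − 1/5) × 1² / 16 = 0.8 × 1 / 16 = 0.05 dB.
Output = -17 − 0.05 = -17.05 dB.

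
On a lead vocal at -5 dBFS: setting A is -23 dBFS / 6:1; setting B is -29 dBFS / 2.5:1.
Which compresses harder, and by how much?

A, by 0.6 dB

A: GR = 18 − 18/6 = 15 dB.
B: GR = 24 − 24/2.5 = 14.4 dB.
A reduces 0.6 dB more.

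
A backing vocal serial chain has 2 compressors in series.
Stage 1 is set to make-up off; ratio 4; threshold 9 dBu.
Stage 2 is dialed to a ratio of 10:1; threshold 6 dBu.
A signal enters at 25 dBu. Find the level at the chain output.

Stage 1: 16 dB above 9 dBu, reduced 4:1 to 4 dB above → 13 dBu.
Stage 2: overshoot 7 dB → 7/10 = 0.7 dB → 6.7 dBu.

6.7 dBu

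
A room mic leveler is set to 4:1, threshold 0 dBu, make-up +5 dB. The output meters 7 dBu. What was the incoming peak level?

Before make-up, the level was 7 − 5 = 2 dBu.
Post-compression overshoot = 2 − 0 = 2 dB.
Before 4:1 compression the overshoot was 2 × 4 = 8 dB, so input = 0 + 8 = 8 dBu.

8 dBu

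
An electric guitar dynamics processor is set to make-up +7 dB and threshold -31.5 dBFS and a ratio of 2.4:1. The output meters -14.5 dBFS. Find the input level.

-7.5 dBFS

Remove make-up: -14.5 − 7 = -21.5 dBFS.
Post-compression overshoot = -21.5 − (-31.5) = 10 dB.
Undo the ratio: input overshoot = 10 × 2.4 = 24 dB, giving input = -7.5 dBFS.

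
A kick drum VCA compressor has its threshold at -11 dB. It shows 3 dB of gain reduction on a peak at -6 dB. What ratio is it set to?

Input overshoot = -6 − (-11) = 5 dB.
Output overshoot = 5 − 3 = 2 dB.
Ratio = input overshoot / output overshoot = 5 / 2 = 2.5.

2.5:1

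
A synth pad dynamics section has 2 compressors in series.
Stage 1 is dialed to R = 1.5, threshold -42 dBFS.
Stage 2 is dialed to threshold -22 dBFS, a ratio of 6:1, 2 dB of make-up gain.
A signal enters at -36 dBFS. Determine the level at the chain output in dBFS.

Stage 1: 6 dB above -42 dBFS, reduced 1.5:1 to 4 dB above → -38 dBFS.
Stage 2: -38 dBFS ≤ -22 dBFS, so stage 2 doesn't engage; make-up brings it to -36 dBFS.

-36 dBFS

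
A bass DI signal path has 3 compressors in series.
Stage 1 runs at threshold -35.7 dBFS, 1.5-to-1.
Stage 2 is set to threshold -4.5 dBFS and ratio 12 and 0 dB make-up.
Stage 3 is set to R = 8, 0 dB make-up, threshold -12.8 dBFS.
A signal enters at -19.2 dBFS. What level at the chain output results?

Stage 1: 16.5 dB above -35.7 dBFS, reduced 1.5:1 to 11 dB above → -24.7 dBFS.
Stage 2: below threshold (-24.7 ≤ -4.5); passes unchanged; output -24.7 dBFS.
Stage 3: -24.7 dBFS ≤ -12.8 dBFS, so stage 3 doesn't engage; output -24.7 dBFS.

-24.7 dBFS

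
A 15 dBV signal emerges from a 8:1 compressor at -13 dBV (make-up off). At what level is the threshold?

Input is 32 dB above T (since output overshoot × R = input overshoot: (-13 − T)·8 = 15 − T gives T = -17 dBV).
Check: -17 + (15 − (-17))/8 = -17 + 4 = -13 dBV. ✓

-17 dBV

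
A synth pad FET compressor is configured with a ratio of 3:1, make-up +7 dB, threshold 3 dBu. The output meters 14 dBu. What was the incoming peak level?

Before make-up, the level was 14 − 7 = 7 dBu.
The compressed level sits 7 − 3 = 4 dB over threshold.
Undo the ratio: input overshoot = 4 × 3 = 12 dB, giving input = 15 dBu.

15 dBu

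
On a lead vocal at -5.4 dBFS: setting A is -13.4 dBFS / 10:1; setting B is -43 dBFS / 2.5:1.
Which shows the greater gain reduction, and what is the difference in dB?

A: overshoot 8 dB → output overshoot 0.8 dB → GR 7.2 dB.
B: overshoot 37.6 dB → output overshoot 15.04 dB → GR 22.56 dB.
B reduces 15.36 dB more.

B, by 15.36 dB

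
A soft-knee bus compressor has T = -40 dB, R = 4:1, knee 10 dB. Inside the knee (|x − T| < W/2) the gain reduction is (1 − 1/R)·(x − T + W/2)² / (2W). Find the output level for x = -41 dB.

-41.6 dB

x − T + W/2 = -41 − (-40) + 5 = 4.
GR = (1 − 1/4) × 4² / 20 = 0.75 × 16 / 20 = 0.6 dB.
Output = -41 − 0.6 = -41.6 dB.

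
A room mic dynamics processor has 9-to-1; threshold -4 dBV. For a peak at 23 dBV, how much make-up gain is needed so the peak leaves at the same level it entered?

24 dB

Overshoot 27 dB → 27/9 = 3 dB after compression, so the compressed level is -4 + 3 = -1 dBV.
Make-up = target − compressed = 23 − (-1) = 24 dB.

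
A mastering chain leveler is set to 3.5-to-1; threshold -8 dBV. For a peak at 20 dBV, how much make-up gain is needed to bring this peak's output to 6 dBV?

6 dB

Without make-up, output = threshold + overshoot/3.5 = -8 + 8 = 0 dBV.
Gap to target: 6 dB.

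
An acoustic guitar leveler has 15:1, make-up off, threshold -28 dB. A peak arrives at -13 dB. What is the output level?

-13 dB sits 15 dB over threshold.
15:1 compression reduces that to 15/15 = 1 dB over.
So the level is -28 + 1 = -27 dB.

-27 dB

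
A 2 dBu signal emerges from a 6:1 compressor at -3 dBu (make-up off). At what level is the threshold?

Let T be the threshold. Output overshoot = (input overshoot)/R, so -3 − T = (2 − T)/6.
6·(-3 − T) = 2 − T → 5·T = -18 − 2 = -20.
T = -20/5 = -4 dBu.

-4 dBu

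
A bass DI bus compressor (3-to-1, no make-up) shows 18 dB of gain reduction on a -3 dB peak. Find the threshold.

Gain reduction = -3 − (-21) = 18 dB; output overshoot = GR / (R − 1) = 18 / 2 = 9 dB.
Threshold = output − output overshoot = -21 − 9 = -30 dB.

-30 dB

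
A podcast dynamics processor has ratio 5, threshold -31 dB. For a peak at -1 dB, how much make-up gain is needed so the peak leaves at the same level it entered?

Overshoot 30 dB → 30/5 = 6 dB after compression, so the compressed level is -31 + 6 = -25 dB.
Make-up = target − compressed = -1 − (-25) = 24 dB.

24 dB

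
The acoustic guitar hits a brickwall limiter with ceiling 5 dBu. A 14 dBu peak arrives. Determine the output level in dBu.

5 dBu

The limiter clamps the peak to its 5 dBu ceiling.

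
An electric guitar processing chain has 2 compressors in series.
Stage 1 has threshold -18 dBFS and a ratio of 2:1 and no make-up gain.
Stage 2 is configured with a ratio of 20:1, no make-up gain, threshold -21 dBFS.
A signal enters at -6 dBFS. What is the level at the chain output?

-20.55 dBFS

Stage 1: 12 dB above -18 dBFS, reduced 2:1 to 6 dB above → -12 dBFS.
Stage 2: -12 dBFS is 9 dB over -21 dBFS; at 20:1 that becomes 0.45 dB over, giving -20.55 dBFS.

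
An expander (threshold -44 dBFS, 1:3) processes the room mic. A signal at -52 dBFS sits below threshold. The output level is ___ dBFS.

Below threshold, a 1:3 expander applies gain = (3−1)×(T − x) of attenuation.
(3−1) × 8 = 16 dB, so output = -52 − 16 = -68 dBFS.

-68 dBFS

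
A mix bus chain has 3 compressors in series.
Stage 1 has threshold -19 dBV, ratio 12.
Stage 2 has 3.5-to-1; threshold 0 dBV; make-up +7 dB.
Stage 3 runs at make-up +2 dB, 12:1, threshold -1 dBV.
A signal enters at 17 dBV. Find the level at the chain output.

Stage 1: 36 dB above -19 dBV, reduced 12:1 to 3 dB above → -16 dBV.
Stage 2: below threshold (-16 ≤ 0); passes unchanged; make-up brings it to -9 dBV.
Stage 3: below threshold (-9 ≤ -1); passes unchanged; make-up brings it to -7 dBV.

-7 dBV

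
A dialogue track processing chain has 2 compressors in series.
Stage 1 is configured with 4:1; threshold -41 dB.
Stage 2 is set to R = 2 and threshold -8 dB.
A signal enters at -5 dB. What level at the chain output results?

Stage 1: 36 dB above -41 dB, reduced 4:1 to 9 dB above → -32 dB.
Stage 2: -32 dB ≤ -8 dB, so stage 2 doesn't engage; output -32 dB.

-32 dB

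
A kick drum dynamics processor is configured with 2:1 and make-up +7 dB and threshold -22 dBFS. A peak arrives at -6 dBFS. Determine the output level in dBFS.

-7 dBFS

-6 dBFS sits 16 dB over threshold.
The 16 dB excess becomes 8 dB after 2:1 reduction.
Output = -22 + 8 = -14 dBFS; make-up adds 7 dB, giving -7 dBFS.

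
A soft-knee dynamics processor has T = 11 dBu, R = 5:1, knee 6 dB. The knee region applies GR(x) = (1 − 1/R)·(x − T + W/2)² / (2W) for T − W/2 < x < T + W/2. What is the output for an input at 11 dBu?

10.4 dBu

x − T + W/2 = 11 − 11 + 3 = 3.
GR = (1 − 1/5) × 3² / 12 = 0.8 × 9 / 12 = 0.6 dB.
Output = 11 − 0.6 = 10.4 dBu.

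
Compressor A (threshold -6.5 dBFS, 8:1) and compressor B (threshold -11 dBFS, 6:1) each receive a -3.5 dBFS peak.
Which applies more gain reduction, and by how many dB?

B, by 3.625 dB

A: GR = 3 − 3/8 = 2.625 dB.
B: GR = 7.5 − 7.5/6 = 6.25 dB.
Difference: 3.625 dB in favour of B.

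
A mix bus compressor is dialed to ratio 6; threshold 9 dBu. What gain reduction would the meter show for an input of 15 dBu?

5 dB

The signal is 6 dB above threshold.
After 6:1 compression the overshoot becomes 6/6 = 1 dB.
So the signal is attenuated by 6 − 1 = 5 dB.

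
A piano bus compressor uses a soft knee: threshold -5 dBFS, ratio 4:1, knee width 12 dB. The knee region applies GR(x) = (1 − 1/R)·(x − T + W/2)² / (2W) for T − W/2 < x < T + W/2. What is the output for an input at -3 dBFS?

-5 dBFS

x − T + W/2 = -3 − (-5) + 6 = 8.
GR = (1 − 1/4) × 8² / 24 = 0.75 × 64 / 24 = 2 dB.
Output = -3 − 2 = -5 dBFS.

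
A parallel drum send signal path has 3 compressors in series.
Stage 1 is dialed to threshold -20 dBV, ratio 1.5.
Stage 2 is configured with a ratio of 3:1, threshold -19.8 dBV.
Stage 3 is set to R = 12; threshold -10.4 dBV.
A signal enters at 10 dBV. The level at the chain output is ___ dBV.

Stage 1: overshoot 30 dB → 30/1.5 = 20 dB → 0 dBV.
Stage 2: 19.8 dB above -19.8 dBV, reduced 3:1 to 6.6 dB above → -13.2 dBV.
Stage 3: below threshold (-13.2 ≤ -10.4); passes unchanged; output -13.2 dBV.

-13.2 dBV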